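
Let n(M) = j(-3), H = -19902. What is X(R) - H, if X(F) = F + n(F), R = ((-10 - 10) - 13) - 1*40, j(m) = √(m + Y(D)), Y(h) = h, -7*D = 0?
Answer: 19829 + I*√3 ≈ 19829.0 + 1.732*I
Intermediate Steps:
D = 0 (D = -⅐*0 = 0)
j(m) = √m (j(m) = √(m + 0) = √m)
n(M) = I*√3 (n(M) = √(-3) = I*√3)
R = -73 (R = (-20 - 13) - 40 = -33 - 40 = -73)
X(F) = F + I*√3
X(R) - H = (-73 + I*√3) - 1*(-19902) = (-73 + I*√3) + 19902 = 19829 + I*√3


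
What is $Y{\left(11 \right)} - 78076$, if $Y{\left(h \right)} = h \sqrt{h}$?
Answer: $-78076 + 11 \sqrt{11} \approx -78040.0$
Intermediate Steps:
$Y{\left(h \right)} = h^{\frac{3}{2}}$
$Y{\left(11 \right)} - 78076 = 11^{\frac{3}{2}} - 78076 = 11 \sqrt{11} - 78076 = -78076 + 11 \sqrt{11}$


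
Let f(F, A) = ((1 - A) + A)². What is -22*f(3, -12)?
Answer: -22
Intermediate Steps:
f(F, A) = 1 (f(F, A) = 1² = 1)
-22*f(3, -12) = -22*1 = -22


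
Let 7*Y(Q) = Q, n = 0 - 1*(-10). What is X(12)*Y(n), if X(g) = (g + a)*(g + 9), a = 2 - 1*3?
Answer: 330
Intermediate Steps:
n = 10 (n = 0 + 10 = 10)
a = -1 (a = 2 - 3 = -1)
Y(Q) = Q/7
X(g) = (-1 + g)*(9 + g) (X(g) = (g - 1)*(g + 9) = (-1 + g)*(9 + g))
X(12)*Y(n) = (-9 + 12² + 8*12)*((⅐)*10) = (-9 + 144 + 96)*(10/7) = 231*(10/7) = 330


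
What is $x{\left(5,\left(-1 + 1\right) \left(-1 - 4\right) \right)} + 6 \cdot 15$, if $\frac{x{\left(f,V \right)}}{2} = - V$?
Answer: $90$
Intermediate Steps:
$x{\left(f,V \right)} = - 2 V$ ($x{\left(f,V \right)} = 2 \left(- V\right) = - 2 V$)
$x{\left(5,\left(-1 + 1\right) \left(-1 - 4\right) \right)} + 6 \cdot 15 = - 2 \left(-1 + 1\right) \left(-1 - 4\right) + 6 \cdot 15 = - 2 \cdot 0 \left(-5\right) + 90 = \left(-2\right) 0 + 90 = 0 + 90 = 90$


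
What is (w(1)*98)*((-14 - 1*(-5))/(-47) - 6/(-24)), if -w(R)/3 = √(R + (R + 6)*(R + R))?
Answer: -12201*√15/94 ≈ -502.71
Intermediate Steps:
w(R) = -3*√(R + 2*R*(6 + R)) (w(R) = -3*√(R + (R + 6)*(R + R)) = -3*√(R + (6 + R)*(2*R)) = -3*√(R + 2*R*(6 + R)))
(w(1)*98)*((-14 - 1*(-5))/(-47) - 6/(-24)) = (-3*√(13 + 2*1)*98)*((-14 - 1*(-5))/(-47) - 6/(-24)) = (-3*√(13 + 2)*98)*((-14 + 5)*(-1/47) - 6*(-1/24)) = (-3*√15*98)*(-9*(-1/47) + ¼) = (-3*√15*98)*(9/47 + ¼) = -294*√15*(83/188) = -12201*√15/94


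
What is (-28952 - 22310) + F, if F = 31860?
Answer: -19402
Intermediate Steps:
(-28952 - 22310) + F = (-28952 - 22310) + 31860 = -51262 + 31860 = -19402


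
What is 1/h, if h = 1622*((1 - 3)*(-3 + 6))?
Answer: -1/9732 ≈ -0.00010275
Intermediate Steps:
h = -9732 (h = 1622*(-2*3) = 1622*(-6) = -9732)
1/h = 1/(-9732) = -1/9732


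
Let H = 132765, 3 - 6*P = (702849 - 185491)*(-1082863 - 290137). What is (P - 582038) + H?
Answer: 710329838365/6 ≈ 1.1839e+11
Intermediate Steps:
P = 710332534003/6 (P = ½ - (702849 - 185491)*(-1082863 - 290137)/6 = ½ - 258679*(-1373000)/3 = ½ - ⅙*(-710332534000) = ½ + 355166267000/3 = 710332534003/6 ≈ 1.1839e+11)
(P - 582038) + H = (710332534003/6 - 582038) + 132765 = 710329041775/6 + 132765 = 710329838365/6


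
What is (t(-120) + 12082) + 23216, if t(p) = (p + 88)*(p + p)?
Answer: 42978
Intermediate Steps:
t(p) = 2*p*(88 + p) (t(p) = (88 + p)*(2*p) = 2*p*(88 + p))
(t(-120) + 12082) + 23216 = (2*(-120)*(88 - 120) + 12082) + 23216 = (2*(-120)*(-32) + 12082) + 23216 = (7680 + 12082) + 23216 = 19762 + 23216 = 42978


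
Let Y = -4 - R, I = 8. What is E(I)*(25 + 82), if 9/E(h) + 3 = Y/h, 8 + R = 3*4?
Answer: -963/4 ≈ -240.75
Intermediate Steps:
R = 4 (R = -8 + 3*4 = -8 + 12 = 4)
Y = -8 (Y = -4 - 1*4 = -4 - 4 = -8)
E(h) = 9/(-3 - 8/h)
E(I)*(25 + 82) = (-9*8/(8 + 3*8))*(25 + 82) = -9*8/(8 + 24)*107 = -9*8/32*107 = -9*8*1/32*107 = -9/4*107 = -963/4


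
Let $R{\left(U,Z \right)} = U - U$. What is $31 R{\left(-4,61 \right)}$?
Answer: $0$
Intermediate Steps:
$R{\left(U,Z \right)} = 0$
$31 R{\left(-4,61 \right)} = 31 \cdot 0 = 0$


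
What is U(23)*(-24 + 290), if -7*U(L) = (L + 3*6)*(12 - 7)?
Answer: -7790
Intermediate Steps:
U(L) = -90/7 - 5*L/7 (U(L) = -(L + 3*6)*(12 - 7)/7 = -(L + 18)*5/7 = -(18 + L)*5/7 = -(90 + 5*L)/7 = -90/7 - 5*L/7)
U(23)*(-24 + 290) = (-90/7 - 5/7*23)*(-24 + 290) = (-90/7 - 115/7)*266 = -205/7*266 = -7790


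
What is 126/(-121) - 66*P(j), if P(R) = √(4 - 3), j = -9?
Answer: -8112/121 ≈ -67.041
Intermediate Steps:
P(R) = 1 (P(R) = √1 = 1)
126/(-121) - 66*P(j) = 126/(-121) - 66*1 = 126*(-1/121) - 66 = -126/121 - 66 = -8112/121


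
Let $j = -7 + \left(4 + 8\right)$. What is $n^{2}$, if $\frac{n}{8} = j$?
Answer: $1600$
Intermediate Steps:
$j = 5$ ($j = -7 + 12 = 5$)
$n = 40$ ($n = 8 \cdot 5 = 40$)
$n^{2} = 40^{2} = 1600$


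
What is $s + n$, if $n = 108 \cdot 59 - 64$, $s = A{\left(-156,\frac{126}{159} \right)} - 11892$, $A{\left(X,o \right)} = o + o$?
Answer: $- \frac{295868}{53} \approx -5582.4$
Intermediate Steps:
$A{\left(X,o \right)} = 2 o$
$s = - \frac{630192}{53}$ ($s = 2 \cdot \frac{126}{159} - 11892 = 2 \cdot 126 \cdot \frac{1}{159} - 11892 = 2 \cdot \frac{42}{53} - 11892 = \frac{84}{53} - 11892 = - \frac{630192}{53} \approx -11890.0$)
$n = 6308$ ($n = 6372 - 64 = 6308$)
$s + n = - \frac{630192}{53} + 6308 = - \frac{295868}{53}$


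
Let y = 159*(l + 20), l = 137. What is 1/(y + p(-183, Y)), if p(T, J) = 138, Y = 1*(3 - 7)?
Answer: 1/25101 ≈ 3.9839e-5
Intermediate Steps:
Y = -4 (Y = 1*(-4) = -4)
y = 24963 (y = 159*(137 + 20) = 159*157 = 24963)
1/(y + p(-183, Y)) = 1/(24963 + 138) = 1/25101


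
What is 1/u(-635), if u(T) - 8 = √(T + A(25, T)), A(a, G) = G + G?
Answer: 8/1969 - I*√1905/1969 ≈ 0.004063 - 0.022167*I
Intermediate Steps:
A(a, G) = 2*G
u(T) = 8 + √3*√T (u(T) = 8 + √(T + 2*T) = 8 + √(3*T) = 8 + √3*√T)
1/u(-635) = 1/(8 + √3*√(-635)) = 1/(8 + √3*(I*√635)) = 1/(8 + I*√1905)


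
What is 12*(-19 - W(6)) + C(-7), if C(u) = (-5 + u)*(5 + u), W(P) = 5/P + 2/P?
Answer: -218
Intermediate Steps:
W(P) = 7/P
12*(-19 - W(6)) + C(-7) = 12*(-19 - 7/6) + (-25 + (-7)**2) = 12*(-19 - 7/6) + (-25 + 49) = 12*(-19 - 1*7/6) + 24 = 12*(-19 - 7/6) + 24 = 12*(-121/6) + 24 = -242 + 24 = -218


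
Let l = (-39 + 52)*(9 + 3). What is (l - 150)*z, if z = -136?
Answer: -816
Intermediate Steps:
l = 156 (l = 13*12 = 156)
(l - 150)*z = (156 - 150)*(-136) = 6*(-136) = -816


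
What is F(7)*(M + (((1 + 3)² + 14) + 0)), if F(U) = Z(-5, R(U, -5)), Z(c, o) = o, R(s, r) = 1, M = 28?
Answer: 58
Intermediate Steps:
F(U) = 1
F(7)*(M + (((1 + 3)² + 14) + 0)) = 1*(28 + (((1 + 3)² + 14) + 0)) = 1*(28 + ((4² + 14) + 0)) = 1*(28 + ((16 + 14) + 0)) = 1*(28 + (30 + 0)) = 1*(28 + 30) = 1*58 = 58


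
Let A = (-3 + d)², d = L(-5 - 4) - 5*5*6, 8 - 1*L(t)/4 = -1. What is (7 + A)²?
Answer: 187580416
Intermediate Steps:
L(t) = 36 (L(t) = 32 - 4*(-1) = 32 + 4 = 36)
d = -114 (d = 36 - 5*5*6 = 36 - 25*6 = 36 - 1*150 = 36 - 150 = -114)
A = 13689 (A = (-3 - 114)² = (-117)² = 13689)
(7 + A)² = (7 + 13689)² = 13696² = 187580416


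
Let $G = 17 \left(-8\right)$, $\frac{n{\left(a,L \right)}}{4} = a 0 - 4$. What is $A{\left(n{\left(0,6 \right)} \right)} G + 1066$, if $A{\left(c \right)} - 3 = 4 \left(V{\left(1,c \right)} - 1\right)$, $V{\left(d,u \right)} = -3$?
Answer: $2834$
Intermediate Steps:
$n{\left(a,L \right)} = -16$ ($n{\left(a,L \right)} = 4 \left(a 0 - 4\right) = 4 \left(0 - 4\right) = 4 \left(-4\right) = -16$)
$A{\left(c \right)} = -13$ ($A{\left(c \right)} = 3 + 4 \left(-3 - 1\right) = 3 + 4 \left(-4\right) = 3 - 16 = -13$)
$G = -136$
$A{\left(n{\left(0,6 \right)} \right)} G + 1066 = \left(-13\right) \left(-136\right) + 1066 = 1768 + 1066 = 2834$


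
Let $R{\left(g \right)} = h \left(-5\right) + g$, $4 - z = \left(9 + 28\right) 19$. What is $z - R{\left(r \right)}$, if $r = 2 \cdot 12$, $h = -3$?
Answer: $-738$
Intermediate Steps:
$r = 24$
$z = -699$ ($z = 4 - \left(9 + 28\right) 19 = 4 - 37 \cdot 19 = 4 - 703 = -699$)
$R{\left(g \right)} = 15 + g$ ($R{\left(g \right)} = \left(-3\right) \left(-5\right) + g = 15 + g$)
$z - R{\left(r \right)} = -699 - \left(15 + 24\right) = -699 - 39 = -738$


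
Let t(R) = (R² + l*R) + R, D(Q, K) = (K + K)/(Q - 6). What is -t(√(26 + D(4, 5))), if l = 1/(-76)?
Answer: -21 - 75*√21/76 ≈ -25.522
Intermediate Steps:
D(Q, K) = 2*K/(-6 + Q) (D(Q, K) = (2*K)/(-6 + Q) = 2*K/(-6 + Q))
l = -1/76 ≈ -0.013158
t(R) = R² + 75*R/76 (t(R) = (R² - R/76) + R = R² + 75*R/76)
-t(√(26 + D(4, 5))) = -√(26 + 2*5/(-6 + 4))*(75 + 76*√(26 + 2*5/(-6 + 4)))/76 = -√(26 + 2*5/(-2))*(75 + 76*√(26 + 2*5/(-2)))/76 = -√(26 + 2*5*(-½))*(75 + 76*√(26 + 2*5*(-½)))/76 = -√(26 - 5)*(75 + 76*√(26 - 5))/76 = -√21*(75 + 76*√21)/76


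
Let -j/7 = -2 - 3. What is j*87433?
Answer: 3060155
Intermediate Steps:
j = 35 (j = -7*(-2 - 3) = -7*(-5) = 35)
j*87433 = 35*87433 = 3060155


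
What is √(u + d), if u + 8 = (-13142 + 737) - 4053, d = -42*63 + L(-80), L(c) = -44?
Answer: 2*I*√4789 ≈ 138.41*I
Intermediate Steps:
d = -2690 (d = -42*63 - 44 = -2646 - 44 = -2690)
u = -16466 (u = -8 + ((-13142 + 737) - 4053) = -8 + (-12405 - 4053) = -8 - 16458 = -16466)
√(u + d) = √(-16466 - 2690) = √(-19156) = 2*I*√4789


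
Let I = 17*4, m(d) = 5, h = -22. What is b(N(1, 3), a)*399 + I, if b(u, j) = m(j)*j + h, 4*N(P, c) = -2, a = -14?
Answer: -36640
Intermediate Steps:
N(P, c) = -1/2 (N(P, c) = (1/4)*(-2) = -1/2)
b(u, j) = -22 + 5*j (b(u, j) = 5*j - 22 = -22 + 5*j)
I = 68
b(N(1, 3), a)*399 + I = (-22 + 5*(-14))*399 + 68 = (-22 - 70)*399 + 68 = -92*399 + 68 = -36708 + 68 = -36640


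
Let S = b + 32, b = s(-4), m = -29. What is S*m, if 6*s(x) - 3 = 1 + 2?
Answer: -957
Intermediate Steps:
s(x) = 1 (s(x) = ½ + (1 + 2)/6 = ½ + (⅙)*3 = ½ + ½ = 1)
b = 1
S = 33 (S = 1 + 32 = 33)
S*m = 33*(-29) = -957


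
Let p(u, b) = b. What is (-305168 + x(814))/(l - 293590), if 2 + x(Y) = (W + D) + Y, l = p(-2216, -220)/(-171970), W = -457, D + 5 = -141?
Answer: 1748126641/1682955736 ≈ 1.0387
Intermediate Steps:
D = -146 (D = -5 - 141 = -146)
l = 22/17197 (l = -220/(-171970) = -220*(-1/171970) = 22/17197 ≈ 0.0012793)
x(Y) = -605 + Y (x(Y) = -2 + ((-457 - 146) + Y) = -2 + (-603 + Y) = -605 + Y)
(-305168 + x(814))/(l - 293590) = (-305168 + (-605 + 814))/(22/17197 - 293590) = (-305168 + 209)/(-5048867208/17197) = -304959*(-17197/5048867208) = 1748126641/1682955736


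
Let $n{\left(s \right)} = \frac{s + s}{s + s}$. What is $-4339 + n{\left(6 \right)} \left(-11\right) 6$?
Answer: $-4405$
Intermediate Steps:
$n{\left(s \right)} = 1$ ($n{\left(s \right)} = \frac{2 s}{2 s} = 2 s \frac{1}{2 s} = 1$)
$-4339 + n{\left(6 \right)} \left(-11\right) 6 = -4339 + 1 \left(-11\right) 6 = -4339 - 66 = -4405$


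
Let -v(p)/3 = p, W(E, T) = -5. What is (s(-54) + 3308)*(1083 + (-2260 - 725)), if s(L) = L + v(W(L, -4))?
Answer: -6217638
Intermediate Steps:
v(p) = -3*p
s(L) = 15 + L (s(L) = L - 3*(-5) = L + 15 = 15 + L)
(s(-54) + 3308)*(1083 + (-2260 - 725)) = ((15 - 54) + 3308)*(1083 + (-2260 - 725)) = (-39 + 3308)*(1083 - 2985) = 3269*(-1902) = -6217638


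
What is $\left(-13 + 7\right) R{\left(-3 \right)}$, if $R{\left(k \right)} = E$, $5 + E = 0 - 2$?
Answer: $42$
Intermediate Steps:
$E = -7$ ($E = -5 + \left(0 - 2\right) = -5 - 2 = -7$)
$R{\left(k \right)} = -7$
$\left(-13 + 7\right) R{\left(-3 \right)} = \left(-13 + 7\right) \left(-7\right) = \left(-6\right) \left(-7\right) = 42$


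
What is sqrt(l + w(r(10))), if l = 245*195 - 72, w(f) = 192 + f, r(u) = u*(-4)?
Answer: sqrt(47855) ≈ 218.76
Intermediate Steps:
r(u) = -4*u
l = 47703 (l = 47775 - 72 = 47703)
sqrt(l + w(r(10))) = sqrt(47703 + (192 - 4*10)) = sqrt(47703 + (192 - 40)) = sqrt(47703 + 152) = sqrt(47855)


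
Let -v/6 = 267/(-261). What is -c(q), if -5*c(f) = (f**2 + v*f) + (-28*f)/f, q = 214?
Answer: 1365364/145 ≈ 9416.3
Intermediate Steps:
v = 178/29 (v = -1602/(-261) = -1602*(-1)/261 = -6*(-89/87) = 178/29 ≈ 6.1379)
c(f) = 28/5 - 178*f/145 - f**2/5 (c(f) = -((f**2 + 178*f/29) + (-28*f)/f)/5 = -((f**2 + 178*f/29) - 28)/5 = -(-28 + f**2 + 178*f/29)/5 = 28/5 - 178*f/145 - f**2/5)
-c(q) = -(28/5 - 178/145*214 - 1/5*214**2) = -(28/5 - 38092/145 - 1/5*45796) = -(28/5 - 38092/145 - 45796/5) = -1*(-1365364/145) = 1365364/145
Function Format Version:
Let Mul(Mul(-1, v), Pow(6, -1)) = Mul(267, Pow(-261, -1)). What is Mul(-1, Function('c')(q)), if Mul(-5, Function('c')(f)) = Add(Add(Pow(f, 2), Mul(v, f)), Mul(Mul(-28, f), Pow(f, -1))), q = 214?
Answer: Rational(1365364, 145) ≈ 9416.3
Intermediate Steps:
v = Rational(178, 29) (v = Mul(-6, Mul(267, Pow(-261, -1))) = Mul(-6, Mul(267, Rational(-1, 261))) = Mul(-6, Rational(-89, 87)) = Rational(178, 29) ≈ 6.1379)
Function('c')(f) = Add(Rational(28, 5), Mul(Rational(-178, 145), f), Mul(Rational(-1, 5), Pow(f, 2))) (Function('c')(f) = Mul(Rational(-1, 5), Add(Add(Pow(f, 2), Mul(Rational(178, 29), f)), Mul(Mul(-28, f), Pow(f, -1)))) = Mul(Rational(-1, 5), Add(Add(Pow(f, 2), Mul(Rational(178, 29), f)), -28)) = Mul(Rational(-1, 5), Add(-28, Pow(f, 2), Mul(Rational(178, 29), f))) = Add(Rational(28, 5), Mul(Rational(-178, 145), f), Mul(Rational(-1, 5), Pow(f, 2))))
Mul(-1, Function('c')(q)) = Mul(-1, Add(Rational(28, 5), Mul(Rational(-178, 145), 214), Mul(Rational(-1, 5), Pow(214, 2)))) = Mul(-1, Add(Rational(28, 5), Rational(-38092, 145), Mul(Rational(-1, 5), 45796))) = Mul(-1, Add(Rational(28, 5), Rational(-38092, 145), Rational(-45796, 5))) = Mul(-1, Rational(-1365364, 145)) = Rational(1365364, 145)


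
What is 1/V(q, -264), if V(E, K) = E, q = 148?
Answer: 1/148 ≈ 0.0067568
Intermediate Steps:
1/V(q, -264) = 1/148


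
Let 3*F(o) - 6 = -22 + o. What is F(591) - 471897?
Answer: -1415116/3 ≈ -4.7171e+5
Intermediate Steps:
F(o) = -16/3 + o/3 (F(o) = 2 + (-22 + o)/3 = 2 + (-22/3 + o/3) = -16/3 + o/3)
F(591) - 471897 = (-16/3 + (⅓)*591) - 471897 = (-16/3 + 197) - 471897 = 575/3 - 471897 = -1415116/3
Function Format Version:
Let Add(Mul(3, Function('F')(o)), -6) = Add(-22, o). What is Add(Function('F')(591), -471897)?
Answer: Rational(-1415116, 3) ≈ -4.7171e+5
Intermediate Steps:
Function('F')(o) = Add(Rational(-16, 3), Mul(Rational(1, 3), o)) (Function('F')(o) = Add(2, Mul(Rational(1, 3), Add(-22, o))) = Add(2, Add(Rational(-22, 3), Mul(Rational(1, 3), o))) = Add(Rational(-16, 3), Mul(Rational(1, 3), o)))
Add(Function('F')(591), -471897) = Add(Add(Rational(-16, 3), Mul(Rational(1, 3), 591)), -471897) = Add(Add(Rational(-16, 3), 197), -471897) = Add(Rational(575, 3), -471897) = Rational(-1415116, 3)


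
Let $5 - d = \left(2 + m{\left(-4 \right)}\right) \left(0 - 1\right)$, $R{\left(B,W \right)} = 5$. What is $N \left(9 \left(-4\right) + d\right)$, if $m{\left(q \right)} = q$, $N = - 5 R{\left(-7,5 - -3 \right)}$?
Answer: $825$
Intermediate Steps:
$N = -25$ ($N = \left(-5\right) 5 = -25$)
$d = 3$ ($d = 5 - \left(2 - 4\right) \left(0 - 1\right) = 5 - \left(-2\right) \left(-1\right) = 5 - 2 = 3$)
$N \left(9 \left(-4\right) + d\right) = - 25 \left(9 \left(-4\right) + 3\right) = - 25 \left(-36 + 3\right) = \left(-25\right) \left(-33\right) = 825$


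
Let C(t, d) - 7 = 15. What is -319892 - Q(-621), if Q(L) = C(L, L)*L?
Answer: -306230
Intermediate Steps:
C(t, d) = 22 (C(t, d) = 7 + 15 = 22)
Q(L) = 22*L
-319892 - Q(-621) = -319892 - 22*(-621) = -319892 - 1*(-13662) = -319892 + 13662 = -306230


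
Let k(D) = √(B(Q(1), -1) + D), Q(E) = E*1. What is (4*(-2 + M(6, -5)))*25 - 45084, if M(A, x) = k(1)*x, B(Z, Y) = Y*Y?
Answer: -45284 - 500*√2 ≈ -45991.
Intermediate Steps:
Q(E) = E
B(Z, Y) = Y²
k(D) = √(1 + D) (k(D) = √((-1)² + D) = √(1 + D))
M(A, x) = x*√2 (M(A, x) = √(1 + 1)*x = √2*x = x*√2)
(4*(-2 + M(6, -5)))*25 - 45084 = (4*(-2 - 5*√2))*25 - 45084 = (-8 - 20*√2)*25 - 45084 = (-200 - 500*√2) - 45084 = -45284 - 500*√2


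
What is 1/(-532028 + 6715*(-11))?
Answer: -1/605893 ≈ -1.6505e-6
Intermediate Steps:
1/(-532028 + 6715*(-11)) = 1/(-532028 - 73865) = 1/(-605893) = -1/605893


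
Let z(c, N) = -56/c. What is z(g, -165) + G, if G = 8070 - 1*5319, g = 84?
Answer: 8251/3 ≈ 2750.3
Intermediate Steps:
G = 2751 (G = 8070 - 5319 = 2751)
z(g, -165) + G = -56/84 + 2751 = -56*1/84 + 2751 = -2/3 + 2751 = 8251/3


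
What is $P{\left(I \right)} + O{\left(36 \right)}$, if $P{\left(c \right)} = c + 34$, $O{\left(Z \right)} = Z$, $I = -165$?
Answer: $-95$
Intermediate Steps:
$P{\left(c \right)} = 34 + c$
$P{\left(I \right)} + O{\left(36 \right)} = \left(34 - 165\right) + 36 = -131 + 36 = -95$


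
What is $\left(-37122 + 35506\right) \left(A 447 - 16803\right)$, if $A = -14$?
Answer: $37266576$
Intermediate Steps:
$\left(-37122 + 35506\right) \left(A 447 - 16803\right) = \left(-37122 + 35506\right) \left(\left(-14\right) 447 - 16803\right) = - 1616 \left(-6258 - 16803\right) = \left(-1616\right) \left(-23061\right) = 37266576$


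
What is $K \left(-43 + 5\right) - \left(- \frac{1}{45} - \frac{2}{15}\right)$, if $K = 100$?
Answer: $- \frac{170993}{45} \approx -3799.8$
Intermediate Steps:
$K \left(-43 + 5\right) - \left(- \frac{1}{45} - \frac{2}{15}\right) = 100 \left(-43 + 5\right) - \left(- \frac{1}{45} - \frac{2}{15}\right) = 100 \left(-38\right) - - \frac{7}{45} = -3800 + \left(\frac{1}{45} + \frac{2}{15}\right) = -3800 + \frac{7}{45} = - \frac{170993}{45}$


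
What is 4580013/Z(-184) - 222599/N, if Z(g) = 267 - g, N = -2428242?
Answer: 11121480319295/1095137142 ≈ 10155.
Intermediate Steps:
4580013/Z(-184) - 222599/N = 4580013/(267 - 1*(-184)) - 222599/(-2428242) = 4580013/(267 + 184) - 222599*(-1/2428242) = 4580013/451 + 222599/2428242 = 11121480319295/1095137142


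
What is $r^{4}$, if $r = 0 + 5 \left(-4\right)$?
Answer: $160000$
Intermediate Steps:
$r = -20$ ($r = 0 - 20 = -20$)
$r^{4} = \left(-20\right)^{4} = 160000$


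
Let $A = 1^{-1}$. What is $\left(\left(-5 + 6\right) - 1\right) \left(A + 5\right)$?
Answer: $0$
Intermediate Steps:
$A = 1$
$\left(\left(-5 + 6\right) - 1\right) \left(A + 5\right) = \left(\left(-5 + 6\right) - 1\right) \left(1 + 5\right) = \left(1 - 1\right) 6 = 0 \cdot 6 = 0$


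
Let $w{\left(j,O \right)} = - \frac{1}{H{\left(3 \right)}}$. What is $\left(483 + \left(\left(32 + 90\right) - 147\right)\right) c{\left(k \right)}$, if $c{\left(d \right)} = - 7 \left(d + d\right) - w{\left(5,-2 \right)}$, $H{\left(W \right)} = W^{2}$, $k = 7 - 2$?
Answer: $- \frac{288082}{9} \approx -32009.0$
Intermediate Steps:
$k = 5$ ($k = 7 - 2 = 5$)
$w{\left(j,O \right)} = - \frac{1}{9}$ ($w{\left(j,O \right)} = - \frac{1}{3^{2}} = - \frac{1}{9}$)
$c{\left(d \right)} = \frac{1}{9} - 14 d$ ($c{\left(d \right)} = - 7 \left(d + d\right) - - \frac{1}{9} = - 7 \cdot 2 d + \frac{1}{9} = - 14 d + \frac{1}{9} = \frac{1}{9} - 14 d$)
$\left(483 + \left(\left(32 + 90\right) - 147\right)\right) c{\left(k \right)} = \left(483 + \left(\left(32 + 90\right) - 147\right)\right) \left(\frac{1}{9} - 70\right) = \left(483 + \left(122 - 147\right)\right) \left(\frac{1}{9} - 70\right) = \left(483 - 25\right) \left(- \frac{629}{9}\right) = 458 \left(- \frac{629}{9}\right) = - \frac{288082}{9}$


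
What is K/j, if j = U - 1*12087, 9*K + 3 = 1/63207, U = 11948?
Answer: 189620/79071957 ≈ 0.0023981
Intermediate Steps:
K = -189620/568863 (K = -⅓ + (⅑)/63207 = -⅓ + (⅑)*(1/63207) = -⅓ + 1/568863 = -189620/568863 ≈ -0.33333)
j = -139 (j = 11948 - 1*12087 = 11948 - 12087 = -139)
K/j = -189620/568863/(-139) = -189620/568863*(-1/139) = 189620/79071957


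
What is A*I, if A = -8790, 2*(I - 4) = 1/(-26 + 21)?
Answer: -34281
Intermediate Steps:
I = 39/10 (I = 4 + 1/(2*(-26 + 21)) = 4 + (½)/(-5) = 4 + (½)*(-⅕) = 4 - ⅒ = 39/10 ≈ 3.9000)
A*I = -8790*39/10 = -34281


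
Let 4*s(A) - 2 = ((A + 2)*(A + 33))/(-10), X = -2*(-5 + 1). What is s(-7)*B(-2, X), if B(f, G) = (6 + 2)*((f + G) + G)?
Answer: 420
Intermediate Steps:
X = 8 (X = -2*(-4) = 8)
B(f, G) = 8*f + 16*G (B(f, G) = 8*((G + f) + G) = 8*(f + 2*G) = 8*f + 16*G)
s(A) = ½ - (2 + A)*(33 + A)/40 (s(A) = ½ + (((A + 2)*(A + 33))/(-10))/4 = ½ + (((2 + A)*(33 + A))*(-⅒))/4 = ½ + (-(2 + A)*(33 + A)/10)/4 = ½ - (2 + A)*(33 + A)/40)
s(-7)*B(-2, X) = (-23/20 - 7/8*(-7) - 1/40*(-7)²)*(8*(-2) + 16*8) = (-23/20 + 49/8 - 1/40*49)*(-16 + 128) = (-23/20 + 49/8 - 49/40)*112 = (15/4)*112 = 420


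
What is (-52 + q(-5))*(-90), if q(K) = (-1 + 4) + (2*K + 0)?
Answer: 5310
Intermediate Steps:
q(K) = 3 + 2*K
(-52 + q(-5))*(-90) = (-52 + (3 + 2*(-5)))*(-90) = (-52 + (3 - 10))*(-90) = (-52 - 7)*(-90) = -59*(-90) = 5310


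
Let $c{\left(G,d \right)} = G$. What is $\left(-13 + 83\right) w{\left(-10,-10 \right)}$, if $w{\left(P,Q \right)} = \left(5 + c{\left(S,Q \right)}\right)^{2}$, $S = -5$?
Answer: $0$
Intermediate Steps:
$w{\left(P,Q \right)} = 0$ ($w{\left(P,Q \right)} = \left(5 - 5\right)^{2} = 0^{2} = 0$)
$\left(-13 + 83\right) w{\left(-10,-10 \right)} = \left(-13 + 83\right) 0 = 70 \cdot 0 = 0$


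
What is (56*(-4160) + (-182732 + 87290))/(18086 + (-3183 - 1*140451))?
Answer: 164201/62774 ≈ 2.6157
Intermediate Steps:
(56*(-4160) + (-182732 + 87290))/(18086 + (-3183 - 1*140451)) = (-232960 - 95442)/(18086 + (-3183 - 140451)) = -328402/(18086 - 143634) = -328402/(-125548) = -328402*(-1/125548) = 164201/62774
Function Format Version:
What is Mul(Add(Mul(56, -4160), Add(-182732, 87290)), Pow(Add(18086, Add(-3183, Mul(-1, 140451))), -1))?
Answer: Rational(164201, 62774) ≈ 2.6157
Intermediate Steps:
Mul(Add(Mul(56, -4160), Add(-182732, 87290)), Pow(Add(18086, Add(-3183, Mul(-1, 140451))), -1)) = Mul(Add(-232960, -95442), Pow(Add(18086, Add(-3183, -140451)), -1)) = Mul(-328402, Pow(Add(18086, -143634), -1)) = Mul(-328402, Pow(-125548, -1)) = Mul(-328402, Rational(-1, 125548)) = Rational(164201, 62774)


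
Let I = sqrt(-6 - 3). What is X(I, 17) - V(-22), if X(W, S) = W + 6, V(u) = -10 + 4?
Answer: 12 + 3*I ≈ 12.0 + 3.0*I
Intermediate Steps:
V(u) = -6
I = 3*I (I = sqrt(-9) = 3*I ≈ 3.0*I)
X(W, S) = 6 + W
X(I, 17) - V(-22) = (6 + 3*I) - 1*(-6) = (6 + 3*I) + 6 = 12 + 3*I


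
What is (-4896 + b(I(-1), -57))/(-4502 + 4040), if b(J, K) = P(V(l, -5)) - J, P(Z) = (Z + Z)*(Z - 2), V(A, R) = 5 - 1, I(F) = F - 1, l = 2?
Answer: 813/77 ≈ 10.558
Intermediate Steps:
I(F) = -1 + F
V(A, R) = 4
P(Z) = 2*Z*(-2 + Z) (P(Z) = (2*Z)*(-2 + Z) = 2*Z*(-2 + Z))
b(J, K) = 16 - J (b(J, K) = 2*4*(-2 + 4) - J = 2*4*2 - J = 16 - J)
(-4896 + b(I(-1), -57))/(-4502 + 4040) = (-4896 + (16 - (-1 - 1)))/(-4502 + 4040) = (-4896 + (16 - 1*(-2)))/(-462) = (-4896 + (16 + 2))*(-1/462) = (-4896 + 18)*(-1/462) = -4878*(-1/462) = 813/77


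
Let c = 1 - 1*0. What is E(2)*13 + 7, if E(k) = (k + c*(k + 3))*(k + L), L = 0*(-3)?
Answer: 189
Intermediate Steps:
c = 1 (c = 1 + 0 = 1)
L = 0
E(k) = k*(3 + 2*k) (E(k) = (k + 1*(k + 3))*(k + 0) = (k + 1*(3 + k))*k = (k + (3 + k))*k = (3 + 2*k)*k = k*(3 + 2*k))
E(2)*13 + 7 = (2*(3 + 2*2))*13 + 7 = (2*(3 + 4))*13 + 7 = (2*7)*13 + 7 = 14*13 + 7 = 182 + 7 = 189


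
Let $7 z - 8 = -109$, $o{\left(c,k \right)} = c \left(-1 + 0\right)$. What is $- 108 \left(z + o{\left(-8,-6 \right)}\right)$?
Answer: $\frac{4860}{7} \approx 694.29$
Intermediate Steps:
$o{\left(c,k \right)} = - c$ ($o{\left(c,k \right)} = c \left(-1\right) = - c$)
$z = - \frac{101}{7}$ ($z = \frac{8}{7} + \frac{1}{7} \left(-109\right) = \frac{8}{7} - \frac{109}{7} = - \frac{101}{7} \approx -14.429$)
$- 108 \left(z + o{\left(-8,-6 \right)}\right) = - 108 \left(- \frac{101}{7} - -8\right) = - 108 \left(- \frac{101}{7} + 8\right) = \left(-108\right) \left(- \frac{45}{7}\right) = \frac{4860}{7}$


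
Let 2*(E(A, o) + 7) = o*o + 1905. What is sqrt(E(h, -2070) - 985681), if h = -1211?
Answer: sqrt(4630858)/2 ≈ 1076.0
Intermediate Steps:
E(A, o) = 1891/2 + o**2/2 (E(A, o) = -7 + (o*o + 1905)/2 = -7 + (o**2 + 1905)/2 = -7 + (1905 + o**2)/2 = -7 + (1905/2 + o**2/2) = 1891/2 + o**2/2)
sqrt(E(h, -2070) - 985681) = sqrt((1891/2 + (1/2)*(-2070)**2) - 985681) = sqrt((1891/2 + (1/2)*4284900) - 985681) = sqrt((1891/2 + 2142450) - 985681) = sqrt(4286791/2 - 985681) = sqrt(2315429/2) = sqrt(4630858)/2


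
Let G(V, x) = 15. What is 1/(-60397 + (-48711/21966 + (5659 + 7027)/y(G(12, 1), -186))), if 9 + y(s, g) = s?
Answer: -21966/1280285767 ≈ -1.7157e-5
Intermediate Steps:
y(s, g) = -9 + s
1/(-60397 + (-48711/21966 + (5659 + 7027)/y(G(12, 1), -186))) = 1/(-60397 + (-48711/21966 + (5659 + 7027)/(-9 + 15))) = 1/(-60397 + (-48711*1/21966 + 12686/6)) = 1/(-60397 + (-16237/7322 + 12686*(⅙))) = 1/(-60397 + (-16237/7322 + 6343/3)) = 1/(-60397 + 46394735/21966) = 1/(-1280285767/21966) = -21966/1280285767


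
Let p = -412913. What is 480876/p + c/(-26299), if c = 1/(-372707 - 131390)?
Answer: -375005406435395/322005272455867 ≈ -1.1646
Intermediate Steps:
c = -1/504097 (c = 1/(-504097) = -1/504097 ≈ -1.9837e-6)
480876/p + c/(-26299) = 480876/(-412913) - 1/504097/(-26299) = 480876*(-1/412913) - 1/504097*(-1/26299) = -480876/412913 + 1/13257247003 = -375005406435395/322005272455867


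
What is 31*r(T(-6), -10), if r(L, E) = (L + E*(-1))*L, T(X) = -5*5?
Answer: 11625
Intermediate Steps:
T(X) = -25
r(L, E) = L*(L - E) (r(L, E) = (L - E)*L = L*(L - E))
31*r(T(-6), -10) = 31*(-25*(-25 - 1*(-10))) = 31*(-25*(-25 + 10)) = 31*(-25*(-15)) = 31*375 = 11625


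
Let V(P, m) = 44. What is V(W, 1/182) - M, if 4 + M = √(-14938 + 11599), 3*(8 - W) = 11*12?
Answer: 48 - 3*I*√371 ≈ 48.0 - 57.784*I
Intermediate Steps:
W = -36 (W = 8 - 11*12/3 = 8 - ⅓*132 = 8 - 44 = -36)
M = -4 + 3*I*√371 (M = -4 + √(-14938 + 11599) = -4 + √(-3339) = -4 + 3*I*√371 ≈ -4.0 + 57.784*I)
V(W, 1/182) - M = 44 - (-4 + 3*I*√371) = 44 + (4 - 3*I*√371) = 48 - 3*I*√371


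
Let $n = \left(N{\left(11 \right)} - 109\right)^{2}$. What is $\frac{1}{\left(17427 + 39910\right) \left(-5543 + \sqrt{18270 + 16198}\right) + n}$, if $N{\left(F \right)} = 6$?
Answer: $- \frac{158904191}{50444426515668816} - \frac{57337 \sqrt{8617}}{50444426515668816} \approx -3.2556 \cdot 10^{-9}$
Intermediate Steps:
$n = 10609$ ($n = \left(6 - 109\right)^{2} = \left(-103\right)^{2} = 10609$)
$\frac{1}{\left(17427 + 39910\right) \left(-5543 + \sqrt{18270 + 16198}\right) + n} = \frac{1}{\left(17427 + 39910\right) \left(-5543 + \sqrt{18270 + 16198}\right) + 10609} = \frac{1}{57337 \left(-5543 + \sqrt{34468}\right) + 10609} = \frac{1}{57337 \left(-5543 + 2 \sqrt{8617}\right) + 10609} = \frac{1}{\left(-317818991 + 114674 \sqrt{8617}\right) + 10609} = \frac{1}{-317808382 + 114674 \sqrt{8617}}$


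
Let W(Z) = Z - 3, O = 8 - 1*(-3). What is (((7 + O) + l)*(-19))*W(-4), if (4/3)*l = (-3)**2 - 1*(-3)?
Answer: 3591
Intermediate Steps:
O = 11 (O = 8 + 3 = 11)
l = 9 (l = 3*((-3)**2 - 1*(-3))/4 = 3*(9 + 3)/4 = (3/4)*12 = 9)
W(Z) = -3 + Z
(((7 + O) + l)*(-19))*W(-4) = (((7 + 11) + 9)*(-19))*(-3 - 4) = ((18 + 9)*(-19))*(-7) = (27*(-19))*(-7) = -513*(-7) = 3591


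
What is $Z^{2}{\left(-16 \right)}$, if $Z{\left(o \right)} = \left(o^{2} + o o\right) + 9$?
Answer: $271441$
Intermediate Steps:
$Z{\left(o \right)} = 9 + 2 o^{2}$ ($Z{\left(o \right)} = \left(o^{2} + o^{2}\right) + 9 = 2 o^{2} + 9 = 9 + 2 o^{2}$)
$Z^{2}{\left(-16 \right)} = \left(9 + 2 \left(-16\right)^{2}\right)^{2} = \left(9 + 2 \cdot 256\right)^{2} = \left(9 + 512\right)^{2} = 521^{2} = 271441$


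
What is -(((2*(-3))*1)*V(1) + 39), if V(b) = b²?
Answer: -33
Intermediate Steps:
-(((2*(-3))*1)*V(1) + 39) = -(((2*(-3))*1)*1² + 39) = -(-6*1*1 + 39) = -(-6*1 + 39) = -(-6 + 39) = -1*33 = -33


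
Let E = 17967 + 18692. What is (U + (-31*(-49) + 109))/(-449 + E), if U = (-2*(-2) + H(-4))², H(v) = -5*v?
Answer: 1102/18105 ≈ 0.060867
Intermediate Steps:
E = 36659
U = 576 (U = (-2*(-2) - 5*(-4))² = (4 + 20)² = 24² = 576)
(U + (-31*(-49) + 109))/(-449 + E) = (576 + (-31*(-49) + 109))/(-449 + 36659) = (576 + (1519 + 109))/36210 = (576 + 1628)*(1/36210) = 2204*(1/36210) = 1102/18105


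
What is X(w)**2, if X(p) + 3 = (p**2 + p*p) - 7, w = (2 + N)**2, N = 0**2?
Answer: 484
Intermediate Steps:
N = 0
w = 4 (w = (2 + 0)**2 = 2**2 = 4)
X(p) = -10 + 2*p**2 (X(p) = -3 + ((p**2 + p*p) - 7) = -3 + ((p**2 + p**2) - 7) = -3 + (2*p**2 - 7) = -3 + (-7 + 2*p**2) = -10 + 2*p**2)
X(w)**2 = (-10 + 2*4**2)**2 = (-10 + 2*16)**2 = (-10 + 32)**2 = 22**2 = 484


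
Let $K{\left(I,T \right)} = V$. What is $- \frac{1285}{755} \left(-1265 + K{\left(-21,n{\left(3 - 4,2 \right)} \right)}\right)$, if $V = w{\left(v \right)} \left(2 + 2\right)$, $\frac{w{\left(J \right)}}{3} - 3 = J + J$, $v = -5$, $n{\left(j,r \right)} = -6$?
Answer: $\frac{346693}{151} \approx 2296.0$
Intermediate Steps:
$w{\left(J \right)} = 9 + 6 J$ ($w{\left(J \right)} = 9 + 3 \left(J + J\right) = 9 + 3 \cdot 2 J = 9 + 6 J$)
$V = -84$ ($V = \left(9 + 6 \left(-5\right)\right) \left(2 + 2\right) = \left(9 - 30\right) 4 = \left(-21\right) 4 = -84$)
$K{\left(I,T \right)} = -84$
$- \frac{1285}{755} \left(-1265 + K{\left(-21,n{\left(3 - 4,2 \right)} \right)}\right) = - \frac{1285}{755} \left(-1265 - 84\right) = \left(-1285\right) \frac{1}{755} \left(-1349\right) = \left(- \frac{257}{151}\right) \left(-1349\right) = \frac{346693}{151}$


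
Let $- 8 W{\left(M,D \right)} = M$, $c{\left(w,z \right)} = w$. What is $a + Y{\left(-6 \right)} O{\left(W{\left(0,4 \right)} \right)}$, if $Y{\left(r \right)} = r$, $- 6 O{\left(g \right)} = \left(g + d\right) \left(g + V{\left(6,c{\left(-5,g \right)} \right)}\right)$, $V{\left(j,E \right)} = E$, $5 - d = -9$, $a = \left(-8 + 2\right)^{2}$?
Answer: $-34$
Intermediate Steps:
$a = 36$ ($a = \left(-6\right)^{2} = 36$)
$W{\left(M,D \right)} = - \frac{M}{8}$
$d = 14$ ($d = 5 - -9 = 5 + 9 = 14$)
$O{\left(g \right)} = - \frac{\left(-5 + g\right) \left(14 + g\right)}{6}$ ($O{\left(g \right)} = - \frac{\left(g + 14\right) \left(g - 5\right)}{6} = - \frac{\left(14 + g\right) \left(-5 + g\right)}{6} = - \frac{\left(-5 + g\right) \left(14 + g\right)}{6}$)
$a + Y{\left(-6 \right)} O{\left(W{\left(0,4 \right)} \right)} = 36 - 6 \left(\frac{35}{3} - \frac{3 \left(\left(- \frac{1}{8}\right) 0\right)}{2} - \frac{\left(\left(- \frac{1}{8}\right) 0\right)^{2}}{6}\right) = 36 - 6 \left(\frac{35}{3} - 0 - \frac{0^{2}}{6}\right) = 36 - 6 \left(\frac{35}{3} + 0 - 0\right) = 36 - 6 \left(\frac{35}{3} + 0 + 0\right) = 36 - 70 = -34$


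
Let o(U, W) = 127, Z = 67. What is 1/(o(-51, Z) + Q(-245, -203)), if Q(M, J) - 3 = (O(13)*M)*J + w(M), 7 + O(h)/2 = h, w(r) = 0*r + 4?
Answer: 1/596954 ≈ 1.6752e-6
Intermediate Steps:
w(r) = 4 (w(r) = 0 + 4 = 4)
O(h) = -14 + 2*h
Q(M, J) = 7 + 12*J*M (Q(M, J) = 3 + (((-14 + 2*13)*M)*J + 4) = 3 + (((-14 + 26)*M)*J + 4) = 3 + ((12*M)*J + 4) = 3 + (12*J*M + 4) = 3 + (4 + 12*J*M) = 7 + 12*J*M)
1/(o(-51, Z) + Q(-245, -203)) = 1/(127 + (7 + 12*(-203)*(-245))) = 1/(127 + (7 + 596820)) = 1/(127 + 596827) = 1/596954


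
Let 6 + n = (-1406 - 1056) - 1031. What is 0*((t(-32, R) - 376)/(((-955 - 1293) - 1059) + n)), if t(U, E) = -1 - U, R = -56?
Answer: 0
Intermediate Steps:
n = -3499 (n = -6 + ((-1406 - 1056) - 1031) = -6 + (-2462 - 1031) = -6 - 3493 = -3499)
0*((t(-32, R) - 376)/(((-955 - 1293) - 1059) + n)) = 0*(((-1 - 1*(-32)) - 376)/(((-955 - 1293) - 1059) - 3499)) = 0*(((-1 + 32) - 376)/((-2248 - 1059) - 3499)) = 0*((31 - 376)/(-3307 - 3499)) = 0*(-345/(-6806)) = 0*(-345*(-1/6806)) = 0*(345/6806) = 0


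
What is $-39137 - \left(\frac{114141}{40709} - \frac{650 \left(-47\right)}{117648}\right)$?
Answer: $- \frac{93727387755751}{2394666216} \approx -39140.0$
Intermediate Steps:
$-39137 - \left(\frac{114141}{40709} - \frac{650 \left(-47\right)}{117648}\right) = -39137 - \frac{7336060159}{2394666216} = - \frac{93727387755751}{2394666216}$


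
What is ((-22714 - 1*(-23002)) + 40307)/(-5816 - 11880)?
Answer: -40595/17696 ≈ -2.2940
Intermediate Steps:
((-22714 - 1*(-23002)) + 40307)/(-5816 - 11880) = ((-22714 + 23002) + 40307)/(-17696) = (288 + 40307)*(-1/17696) = 40595*(-1/17696) = -40595/17696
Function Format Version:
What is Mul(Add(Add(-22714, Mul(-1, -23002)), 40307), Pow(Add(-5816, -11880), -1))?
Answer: Rational(-40595, 17696) ≈ -2.2940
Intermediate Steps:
Mul(Add(Add(-22714, Mul(-1, -23002)), 40307), Pow(Add(-5816, -11880), -1)) = Mul(Add(Add(-22714, 23002), 40307), Pow(-17696, -1)) = Mul(Add(288, 40307), Rational(-1, 17696)) = Mul(40595, Rational(-1, 17696)) = Rational(-40595, 17696)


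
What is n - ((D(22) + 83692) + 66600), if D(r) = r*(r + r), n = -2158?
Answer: -153418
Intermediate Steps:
D(r) = 2*r**2 (D(r) = r*(2*r) = 2*r**2)
n - ((D(22) + 83692) + 66600) = -2158 - ((2*22**2 + 83692) + 66600) = -2158 - ((2*484 + 83692) + 66600) = -2158 - ((968 + 83692) + 66600) = -2158 - (84660 + 66600) = -2158 - 1*151260 = -2158 - 151260 = -153418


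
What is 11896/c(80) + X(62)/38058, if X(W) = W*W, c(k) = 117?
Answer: 75531286/742131 ≈ 101.78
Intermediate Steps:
X(W) = W**2
11896/c(80) + X(62)/38058 = 11896/117 + 62**2/38058 = 11896*(1/117) + 3844*(1/38058) = 11896/117 + 1922/19029 = 75531286/742131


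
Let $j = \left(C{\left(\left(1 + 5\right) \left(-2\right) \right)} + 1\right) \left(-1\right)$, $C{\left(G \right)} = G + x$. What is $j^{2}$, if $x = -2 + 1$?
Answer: $144$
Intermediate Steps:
$x = -1$
$C{\left(G \right)} = -1 + G$ ($C{\left(G \right)} = G - 1 = -1 + G$)
$j = 12$ ($j = \left(\left(-1 + \left(1 + 5\right) \left(-2\right)\right) + 1\right) \left(-1\right) = \left(\left(-1 + 6 \left(-2\right)\right) + 1\right) \left(-1\right) = \left(\left(-1 - 12\right) + 1\right) \left(-1\right) = \left(-13 + 1\right) \left(-1\right) = \left(-12\right) \left(-1\right) = 12$)
$j^{2} = 12^{2} = 144$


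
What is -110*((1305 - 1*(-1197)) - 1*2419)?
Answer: -9130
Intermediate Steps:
-110*((1305 - 1*(-1197)) - 1*2419) = -110*((1305 + 1197) - 2419) = -110*(2502 - 2419) = -110*83 = -9130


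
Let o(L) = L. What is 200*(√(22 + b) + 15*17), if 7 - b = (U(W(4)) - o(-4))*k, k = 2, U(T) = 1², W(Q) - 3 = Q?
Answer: 51000 + 200*√19 ≈ 51872.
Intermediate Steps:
W(Q) = 3 + Q
U(T) = 1
b = -3 (b = 7 - (1 - 1*(-4))*2 = 7 - (1 + 4)*2 = 7 - 5*2 = 7 - 1*10 = 7 - 10 = -3)
200*(√(22 + b) + 15*17) = 200*(√(22 - 3) + 15*17) = 200*(√19 + 255) = 200*(255 + √19) = 51000 + 200*√19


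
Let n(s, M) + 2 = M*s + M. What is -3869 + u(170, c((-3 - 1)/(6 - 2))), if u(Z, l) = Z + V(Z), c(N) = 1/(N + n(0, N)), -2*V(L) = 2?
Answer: -3700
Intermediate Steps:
V(L) = -1 (V(L) = -½*2 = -1)
n(s, M) = -2 + M + M*s (n(s, M) = -2 + (M*s + M) = -2 + (M + M*s) = -2 + M + M*s)
c(N) = 1/(-2 + 2*N) (c(N) = 1/(N + (-2 + N + N*0)) = 1/(N + (-2 + N + 0)) = 1/(N + (-2 + N)) = 1/(-2 + 2*N))
u(Z, l) = -1 + Z (u(Z, l) = Z - 1 = -1 + Z)
-3869 + u(170, c((-3 - 1)/(6 - 2))) = -3869 + (-1 + 170) = -3869 + 169 = -3700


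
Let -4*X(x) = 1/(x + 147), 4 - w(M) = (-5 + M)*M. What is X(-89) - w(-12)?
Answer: 46399/232 ≈ 200.00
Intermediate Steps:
w(M) = 4 - M*(-5 + M) (w(M) = 4 - (-5 + M)*M = 4 - M*(-5 + M))
X(x) = -1/(4*(147 + x)) (X(x) = -1/(4*(x + 147)) = -1/(4*(147 + x)))
X(-89) - w(-12) = -1/(588 + 4*(-89)) - (4 - 1*(-12)² + 5*(-12)) = -1/(588 - 356) - (4 - 1*144 - 60) = -1/232 - (4 - 144 - 60) = -1*1/232 - 1*(-200) = -1/232 + 200 = 46399/232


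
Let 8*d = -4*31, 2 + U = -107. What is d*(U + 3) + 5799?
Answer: 7442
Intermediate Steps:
U = -109 (U = -2 - 107 = -109)
d = -31/2 (d = (-4*31)/8 = (1/8)*(-124) = -31/2 ≈ -15.500)
d*(U + 3) + 5799 = -31*(-109 + 3)/2 + 5799 = -31/2*(-106) + 5799 = 1643 + 5799 = 7442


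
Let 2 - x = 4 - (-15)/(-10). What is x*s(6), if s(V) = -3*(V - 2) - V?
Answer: 9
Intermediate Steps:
s(V) = 6 - 4*V (s(V) = -3*(-2 + V) - V = (6 - 3*V) - V = 6 - 4*V)
x = -½ (x = 2 - (4 - (-15)/(-10)) = 2 - (4 - (-15)*(-1)/10) = 2 - (4 - 1*3/2) = 2 - (4 - 3/2) = 2 - 1*5/2 = 2 - 5/2 = -½ ≈ -0.50000)
x*s(6) = -(6 - 4*6)/2 = -(6 - 24)/2 = -½*(-18) = 9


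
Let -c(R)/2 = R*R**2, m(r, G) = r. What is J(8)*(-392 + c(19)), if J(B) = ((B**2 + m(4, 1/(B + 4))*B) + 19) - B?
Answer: -1509770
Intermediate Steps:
J(B) = 19 + B**2 + 3*B (J(B) = ((B**2 + 4*B) + 19) - B = (19 + B**2 + 4*B) - B = 19 + B**2 + 3*B)
c(R) = -2*R**3 (c(R) = -2*R*R**2 = -2*R**3)
J(8)*(-392 + c(19)) = (19 + 8**2 + 3*8)*(-392 - 2*19**3) = (19 + 64 + 24)*(-392 - 2*6859) = 107*(-392 - 13718) = 107*(-14110) = -1509770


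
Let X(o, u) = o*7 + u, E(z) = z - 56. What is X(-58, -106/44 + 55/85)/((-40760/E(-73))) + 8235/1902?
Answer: 14686414221/4832424080 ≈ 3.0391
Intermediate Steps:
E(z) = -56 + z
X(o, u) = u + 7*o (X(o, u) = 7*o + u = u + 7*o)
X(-58, -106/44 + 55/85)/((-40760/E(-73))) + 8235/1902 = ((-106/44 + 55/85) + 7*(-58))/((-40760/(-56 - 73))) + 8235/1902 = ((-106*1/44 + 55*(1/85)) - 406)/((-40760/(-129))) + 8235*(1/1902) = ((-53/22 + 11/17) - 406)/((-40760*(-1/129))) + 2745/634 = (-659/374 - 406)/(40760/129) + 2745/634 = -152503/374*129/40760 + 2745/634 = -19672887/15244240 + 2745/634 = 14686414221/4832424080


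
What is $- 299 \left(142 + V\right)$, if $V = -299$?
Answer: $46943$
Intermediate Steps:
$- 299 \left(142 + V\right) = - 299 \left(142 - 299\right) = \left(-299\right) \left(-157\right) = 46943$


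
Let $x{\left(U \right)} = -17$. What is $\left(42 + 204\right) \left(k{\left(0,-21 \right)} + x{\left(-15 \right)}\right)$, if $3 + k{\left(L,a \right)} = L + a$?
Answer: $-10086$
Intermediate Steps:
$k{\left(L,a \right)} = -3 + L + a$ ($k{\left(L,a \right)} = -3 + \left(L + a\right) = -3 + L + a$)
$\left(42 + 204\right) \left(k{\left(0,-21 \right)} + x{\left(-15 \right)}\right) = \left(42 + 204\right) \left(\left(-3 + 0 - 21\right) - 17\right) = 246 \left(-24 - 17\right) = 246 \left(-41\right) = -10086$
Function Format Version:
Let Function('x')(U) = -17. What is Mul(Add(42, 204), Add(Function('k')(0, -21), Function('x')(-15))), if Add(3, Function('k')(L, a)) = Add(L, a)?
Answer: -10086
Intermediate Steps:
Function('k')(L, a) = Add(-3, L, a) (Function('k')(L, a) = Add(-3, Add(L, a)) = Add(-3, L, a))
Mul(Add(42, 204), Add(Function('k')(0, -21), Function('x')(-15))) = Mul(Add(42, 204), Add(Add(-3, 0, -21), -17)) = Mul(246, Add(-24, -17)) = Mul(246, -41) = -10086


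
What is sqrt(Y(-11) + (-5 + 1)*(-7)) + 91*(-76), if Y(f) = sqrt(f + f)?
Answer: -6916 + sqrt(28 + I*sqrt(22)) ≈ -6910.7 + 0.44167*I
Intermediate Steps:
Y(f) = sqrt(2)*sqrt(f) (Y(f) = sqrt(2*f) = sqrt(2)*sqrt(f))
sqrt(Y(-11) + (-5 + 1)*(-7)) + 91*(-76) = sqrt(sqrt(2)*sqrt(-11) + (-5 + 1)*(-7)) + 91*(-76) = sqrt(sqrt(2)*(I*sqrt(11)) - 4*(-7)) - 6916 = sqrt(I*sqrt(22) + 28) - 6916 = sqrt(28 + I*sqrt(22)) - 6916 = -6916 + sqrt(28 + I*sqrt(22))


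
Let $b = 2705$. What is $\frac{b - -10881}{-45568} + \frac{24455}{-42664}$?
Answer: $- \frac{105874909}{121507072} \approx -0.87135$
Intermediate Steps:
$\frac{b - -10881}{-45568} + \frac{24455}{-42664} = \frac{2705 - -10881}{-45568} + \frac{24455}{-42664} = \left(2705 + 10881\right) \left(- \frac{1}{45568}\right) + 24455 \left(- \frac{1}{42664}\right) = 13586 \left(- \frac{1}{45568}\right) - \frac{24455}{42664} = - \frac{6793}{22784} - \frac{24455}{42664} = - \frac{105874909}{121507072}$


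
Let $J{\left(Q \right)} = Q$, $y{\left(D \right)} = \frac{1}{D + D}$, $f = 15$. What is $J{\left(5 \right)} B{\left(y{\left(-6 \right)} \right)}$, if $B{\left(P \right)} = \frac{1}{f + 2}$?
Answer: $\frac{5}{17} \approx 0.29412$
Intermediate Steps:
$y{\left(D \right)} = \frac{1}{2 D}$
$B{\left(P \right)} = \frac{1}{17}$ ($B{\left(P \right)} = \frac{1}{15 + 2} = \frac{1}{17}$)
$J{\left(5 \right)} B{\left(y{\left(-6 \right)} \right)} = 5 \cdot \frac{1}{17} = \frac{5}{17}$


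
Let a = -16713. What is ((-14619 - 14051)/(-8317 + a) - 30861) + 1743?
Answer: -72879487/2503 ≈ -29117.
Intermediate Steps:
((-14619 - 14051)/(-8317 + a) - 30861) + 1743 = ((-14619 - 14051)/(-8317 - 16713) - 30861) + 1743 = (-28670/(-25030) - 30861) + 1743 = (-28670*(-1/25030) - 30861) + 1743 = (2867/2503 - 30861) + 1743 = -77242216/2503 + 1743 = -72879487/2503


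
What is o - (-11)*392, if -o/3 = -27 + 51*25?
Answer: 568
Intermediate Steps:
o = -3744 (o = -3*(-27 + 51*25) = -3*(-27 + 1275) = -3*1248 = -3744)
o - (-11)*392 = -3744 - (-11)*392 = -3744 - 1*(-4312) = -3744 + 4312 = 568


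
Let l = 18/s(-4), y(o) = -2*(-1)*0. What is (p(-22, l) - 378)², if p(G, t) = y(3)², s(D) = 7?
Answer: 142884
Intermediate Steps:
y(o) = 0 (y(o) = 2*0 = 0)
l = 18/7 ≈ 2.5714
p(G, t) = 0 (p(G, t) = 0² = 0)
(p(-22, l) - 378)² = (0 - 378)² = (-378)² = 142884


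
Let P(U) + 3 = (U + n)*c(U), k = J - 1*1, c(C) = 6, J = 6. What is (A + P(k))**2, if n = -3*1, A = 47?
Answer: 3136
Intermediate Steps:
n = -3
k = 5 (k = 6 - 1*1 = 6 - 1 = 5)
P(U) = -21 + 6*U (P(U) = -3 + (U - 3)*6 = -3 + (-3 + U)*6 = -3 + (-18 + 6*U) = -21 + 6*U)
(A + P(k))**2 = (47 + (-21 + 6*5))**2 = (47 + (-21 + 30))**2 = (47 + 9)**2 = 56**2 = 3136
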